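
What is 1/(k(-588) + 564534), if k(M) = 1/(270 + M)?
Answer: 318/179521811 ≈ 1.7714e-6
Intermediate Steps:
1/(k(-588) + 564534) = 1/(1/(270 - 588) + 564534) = 1/(1/(-318) + 564534) = 1/(-1/318 + 564534) = 1/(179521811/318) = 318/179521811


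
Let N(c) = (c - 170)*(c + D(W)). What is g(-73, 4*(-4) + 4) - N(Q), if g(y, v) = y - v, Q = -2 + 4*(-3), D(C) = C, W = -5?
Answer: -3557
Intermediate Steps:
Q = -14 (Q = -2 - 12 = -14)
N(c) = (-170 + c)*(-5 + c) (N(c) = (c - 170)*(c - 5) = (-170 + c)*(-5 + c))
g(-73, 4*(-4) + 4) - N(Q) = (-73 - (4*(-4) + 4)) - (850 + (-14)**2 - 175*(-14)) = (-73 - (-16 + 4)) - (850 + 196 + 2450) = (-73 - 1*(-12)) - 1*3496 = (-73 + 12) - 3496 = -61 - 3496 = -3557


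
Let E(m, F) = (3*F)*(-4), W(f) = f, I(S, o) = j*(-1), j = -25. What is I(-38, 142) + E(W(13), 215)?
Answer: -2555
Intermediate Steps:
I(S, o) = 25 (I(S, o) = -25*(-1) = 25)
E(m, F) = -12*F
I(-38, 142) + E(W(13), 215) = 25 - 12*215 = 25 - 2580 = -2555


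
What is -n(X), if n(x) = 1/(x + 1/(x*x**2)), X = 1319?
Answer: -2294744759/3026768337122 ≈ -0.00075815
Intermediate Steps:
n(x) = 1/(x + x**(-3)) (n(x) = 1/(x + 1/(x**3)) = 1/(x + x**(-3)))
-n(X) = -1319**3/(1 + 1319**4) = -2294744759/(1 + 3026768337121) = -2294744759/3026768337122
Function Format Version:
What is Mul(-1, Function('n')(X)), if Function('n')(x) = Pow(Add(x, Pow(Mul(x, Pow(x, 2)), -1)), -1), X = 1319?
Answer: Rational(-2294744759, 3026768337122) ≈ -0.00075815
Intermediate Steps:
Function('n')(x) = Pow(Add(x, Pow(x, -3)), -1) (Function('n')(x) = Pow(Add(x, Pow(Pow(x, 3), -1)), -1) = Pow(Add(x, Pow(x, -3)), -1))
Mul(-1, Function('n')(X)) = Mul(-1, Mul(Pow(1319, 3), Pow(Add(1, Pow(1319, 4)), -1))) = Mul(-1, Mul(2294744759, Pow(Add(1, 3026768337121), -1))) = Mul(-1, Mul(2294744759, Pow(3026768337122, -1))) = Mul(-1, Mul(2294744759, Rational(1, 3026768337122))) = Mul(-1, Rational(2294744759, 3026768337122)) = Rational(-2294744759, 3026768337122)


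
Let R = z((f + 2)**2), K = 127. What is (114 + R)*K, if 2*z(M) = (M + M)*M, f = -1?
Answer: 14605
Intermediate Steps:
z(M) = M**2 (z(M) = ((M + M)*M)/2 = ((2*M)*M)/2 = (2*M**2)/2 = M**2)
R = 1 (R = ((-1 + 2)**2)**2 = (1**2)**2 = 1**2 = 1)
(114 + R)*K = (114 + 1)*127 = 115*127 = 14605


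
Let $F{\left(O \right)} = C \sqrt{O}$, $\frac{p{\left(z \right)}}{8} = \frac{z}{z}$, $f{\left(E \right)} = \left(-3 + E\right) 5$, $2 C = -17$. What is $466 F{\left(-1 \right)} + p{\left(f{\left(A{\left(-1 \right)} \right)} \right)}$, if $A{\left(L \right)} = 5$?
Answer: $8 - 3961 i \approx 8.0 - 3961.0 i$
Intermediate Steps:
$C = - \frac{17}{2}$ ($C = \frac{1}{2} \left(-17\right) = - \frac{17}{2} \approx -8.5$)
$f{\left(E \right)} = -15 + 5 E$
$p{\left(z \right)} = 8$ ($p{\left(z \right)} = 8 \frac{z}{z} = 8 \cdot 1 = 8$)
$F{\left(O \right)} = - \frac{17 \sqrt{O}}{2}$
$466 F{\left(-1 \right)} + p{\left(f{\left(A{\left(-1 \right)} \right)} \right)} = 466 \left(- \frac{17 \sqrt{-1}}{2}\right) + 8 = 466 \left(- \frac{17 i}{2}\right) + 8 = - 3961 i + 8 = 8 - 3961 i$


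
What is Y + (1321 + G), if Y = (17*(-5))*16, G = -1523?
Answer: -1562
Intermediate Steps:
Y = -1360 (Y = -85*16 = -1360)
Y + (1321 + G) = -1360 + (1321 - 1523) = -1360 - 202 = -1562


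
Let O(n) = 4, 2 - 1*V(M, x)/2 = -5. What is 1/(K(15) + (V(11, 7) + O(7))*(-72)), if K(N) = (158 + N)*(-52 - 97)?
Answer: -1/27073 ≈ -3.6937e-5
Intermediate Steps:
V(M, x) = 14 (V(M, x) = 4 - 2*(-5) = 4 + 10 = 14)
K(N) = -23542 - 149*N (K(N) = (158 + N)*(-149) = -23542 - 149*N)
1/(K(15) + (V(11, 7) + O(7))*(-72)) = 1/((-23542 - 149*15) + (14 + 4)*(-72)) = 1/((-23542 - 2235) + 18*(-72)) = 1/(-25777 - 1296) = 1/(-27073) = -1/27073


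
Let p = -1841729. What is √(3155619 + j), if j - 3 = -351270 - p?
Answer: √4646081 ≈ 2155.5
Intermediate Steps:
j = 1490462 (j = 3 + (-351270 - 1*(-1841729)) = 3 + (-351270 + 1841729) = 3 + 1490459 = 1490462)
√(3155619 + j) = √(3155619 + 1490462) = √4646081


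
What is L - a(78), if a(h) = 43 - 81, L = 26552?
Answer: 26590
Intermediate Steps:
a(h) = -38
L - a(78) = 26552 - 1*(-38) = 26552 + 38 = 26590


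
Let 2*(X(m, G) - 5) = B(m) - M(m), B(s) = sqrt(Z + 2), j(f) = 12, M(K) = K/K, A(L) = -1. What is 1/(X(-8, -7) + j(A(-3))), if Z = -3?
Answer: 33/545 - I/545 ≈ 0.06055 - 0.0018349*I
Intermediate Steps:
M(K) = 1
B(s) = I (B(s) = sqrt(-3 + 2) = sqrt(-1) = I)
X(m, G) = 9/2 + I/2 (X(m, G) = 5 + (I - 1*1)/2 = 5 + (I - 1)/2 = 5 + (-1 + I)/2 = 5 + (-1/2 + I/2) = 9/2 + I/2)
1/(X(-8, -7) + j(A(-3))) = 1/((9/2 + I/2) + 12) = 1/(33/2 + I/2) = 2*(33/2 - I/2)/545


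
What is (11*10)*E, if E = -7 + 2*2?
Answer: -330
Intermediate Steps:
E = -3 (E = -7 + 4 = -3)
(11*10)*E = (11*10)*(-3) = 110*(-3) = -330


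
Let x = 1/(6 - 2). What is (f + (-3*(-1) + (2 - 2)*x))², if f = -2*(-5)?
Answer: 169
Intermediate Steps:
f = 10
x = ¼ (x = 1/4 = ¼ ≈ 0.25000)
(f + (-3*(-1) + (2 - 2)*x))² = (10 + (-3*(-1) + (2 - 2)*(¼)))² = (10 + (3 + 0*(¼)))² = (10 + (3 + 0))² = (10 + 3)² = 13² = 169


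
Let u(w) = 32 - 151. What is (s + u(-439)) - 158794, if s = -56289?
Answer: -215202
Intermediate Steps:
u(w) = -119
(s + u(-439)) - 158794 = (-56289 - 119) - 158794 = -56408 - 158794 = -215202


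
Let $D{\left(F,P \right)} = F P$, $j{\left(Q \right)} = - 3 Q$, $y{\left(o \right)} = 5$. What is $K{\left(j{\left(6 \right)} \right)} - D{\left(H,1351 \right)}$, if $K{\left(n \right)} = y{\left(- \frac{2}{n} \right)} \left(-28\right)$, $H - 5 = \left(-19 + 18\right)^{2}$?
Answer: $-8246$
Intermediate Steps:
$H = 6$ ($H = 5 + \left(-19 + 18\right)^{2} = 5 + \left(-1\right)^{2} = 5 + 1 = 6$)
$K{\left(n \right)} = -140$ ($K{\left(n \right)} = 5 \left(-28\right) = -140$)
$K{\left(j{\left(6 \right)} \right)} - D{\left(H,1351 \right)} = -140 - 6 \cdot 1351 = -140 - 8106 = -8246$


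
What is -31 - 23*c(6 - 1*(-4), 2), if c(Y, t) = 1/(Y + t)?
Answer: -395/12 ≈ -32.917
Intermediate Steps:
-31 - 23*c(6 - 1*(-4), 2) = -31 - 23/((6 - 1*(-4)) + 2) = -31 - 23/((6 + 4) + 2) = -31 - 23/(10 + 2) = -31 - 23/12 = -395/12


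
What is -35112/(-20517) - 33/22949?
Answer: 38338487/22421173 ≈ 1.7099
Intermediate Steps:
-35112/(-20517) - 33/22949 = -35112*(-1/20517) - 33*1/22949 = 1672/977 - 33/22949 = 38338487/22421173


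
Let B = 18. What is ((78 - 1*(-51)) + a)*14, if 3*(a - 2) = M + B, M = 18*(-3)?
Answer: 1666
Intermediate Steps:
M = -54
a = -10 (a = 2 + (-54 + 18)/3 = 2 + (⅓)*(-36) = 2 - 12 = -10)
((78 - 1*(-51)) + a)*14 = ((78 - 1*(-51)) - 10)*14 = ((78 + 51) - 10)*14 = (129 - 10)*14 = 119*14 = 1666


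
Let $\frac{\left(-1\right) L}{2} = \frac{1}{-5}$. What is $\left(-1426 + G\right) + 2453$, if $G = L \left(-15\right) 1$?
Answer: $1021$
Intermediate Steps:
$L = \frac{2}{5}$ ($L = - \frac{2}{-5} = \left(-2\right) \left(- \frac{1}{5}\right) = \frac{2}{5} \approx 0.4$)
$G = -6$ ($G = \frac{2}{5} \left(-15\right) 1 = \left(-6\right) 1 = -6$)
$\left(-1426 + G\right) + 2453 = \left(-1426 - 6\right) + 2453 = -1432 + 2453 = 1021$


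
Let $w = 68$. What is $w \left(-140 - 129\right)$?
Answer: $-18292$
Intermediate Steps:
$w \left(-140 - 129\right) = 68 \left(-140 - 129\right) = 68 \left(-269\right) = -18292$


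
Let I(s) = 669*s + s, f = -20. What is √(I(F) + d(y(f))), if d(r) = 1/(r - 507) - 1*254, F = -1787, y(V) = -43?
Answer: I*√14490282422/110 ≈ 1094.3*I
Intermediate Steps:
d(r) = -254 + 1/(-507 + r) (d(r) = 1/(-507 + r) - 254 = -254 + 1/(-507 + r))
I(s) = 670*s
√(I(F) + d(y(f))) = √(670*(-1787) + (128779 - 254*(-43))/(-507 - 43)) = √(-1197290 + (128779 + 10922)/(-550)) = √(-1197290 - 1/550*139701) = √(-1197290 - 139701/550) = √(-658649201/550) = I*√14490282422/110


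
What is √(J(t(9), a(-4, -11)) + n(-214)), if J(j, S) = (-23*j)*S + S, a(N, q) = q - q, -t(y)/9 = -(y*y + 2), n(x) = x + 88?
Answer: 3*I*√14 ≈ 11.225*I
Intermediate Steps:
n(x) = 88 + x
t(y) = 18 + 9*y² (t(y) = -(-9)*(y*y + 2) = -(-9)*(y² + 2) = -(-9)*(2 + y²) = -9*(-2 - y²) = 18 + 9*y²)
a(N, q) = 0
J(j, S) = S - 23*S*j (J(j, S) = -23*S*j + S = S - 23*S*j)
√(J(t(9), a(-4, -11)) + n(-214)) = √(0*(1 - 23*(18 + 9*9²)) + (88 - 214)) = √(0*(1 - 23*(18 + 9*81)) - 126) = √(0*(1 - 23*(18 + 729)) - 126) = √(0*(1 - 23*747) - 126) = √(0*(1 - 17181) - 126) = √(0*(-17180) - 126) = √(0 - 126) = √(-126) = 3*I*√14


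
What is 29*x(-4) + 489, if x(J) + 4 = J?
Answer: 257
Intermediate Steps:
x(J) = -4 + J
29*x(-4) + 489 = 29*(-4 - 4) + 489 = 29*(-8) + 489 = -232 + 489 = 257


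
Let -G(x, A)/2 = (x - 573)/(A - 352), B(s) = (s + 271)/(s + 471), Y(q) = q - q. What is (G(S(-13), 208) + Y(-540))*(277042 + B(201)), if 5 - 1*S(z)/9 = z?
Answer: -3188207419/2016 ≈ -1.5815e+6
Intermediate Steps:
S(z) = 45 - 9*z
Y(q) = 0
B(s) = (271 + s)/(471 + s)
G(x, A) = -2*(-573 + x)/(-352 + A) (G(x, A) = -2*(x - 573)/(A - 352) = -2*(-573 + x)/(-352 + A))
(G(S(-13), 208) + Y(-540))*(277042 + B(201)) = (2*(573 - (45 - 9*(-13)))/(-352 + 208) + 0)*(277042 + (271 + 201)/(471 + 201)) = (2*(573 - (45 + 117))/(-144) + 0)*(277042 + 472/672) = (2*(-1/144)*(573 - 1*162) + 0)*(277042 + (1/672)*472) = (2*(-1/144)*(573 - 162) + 0)*(277042 + 59/84) = (2*(-1/144)*411 + 0)*(23271587/84) = (-137/24 + 0)*(23271587/84) = -137/24*23271587/84 = -3188207419/2016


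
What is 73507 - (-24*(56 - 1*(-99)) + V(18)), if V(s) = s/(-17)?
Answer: 1312877/17 ≈ 77228.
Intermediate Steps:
V(s) = -s/17 (V(s) = s*(-1/17) = -s/17)
73507 - (-24*(56 - 1*(-99)) + V(18)) = 73507 - (-24*(56 - 1*(-99)) - 1/17*18) = 73507 - (-24*(56 + 99) - 18/17) = 73507 - (-24*155 - 18/17) = 73507 - (-3720 - 18/17) = 73507 - 1*(-63258/17) = 73507 + 63258/17 = 1312877/17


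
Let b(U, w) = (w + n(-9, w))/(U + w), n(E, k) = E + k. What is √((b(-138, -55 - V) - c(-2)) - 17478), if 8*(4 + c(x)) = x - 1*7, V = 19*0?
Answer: 3*I*√1157020718/772 ≈ 132.18*I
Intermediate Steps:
V = 0
b(U, w) = (-9 + 2*w)/(U + w) (b(U, w) = (w + (-9 + w))/(U + w) = (-9 + 2*w)/(U + w))
c(x) = -39/8 + x/8 (c(x) = -4 + (x - 1*7)/8 = -4 + (x - 7)/8 = -4 + (-7 + x)/8 = -4 + (-7/8 + x/8) = -39/8 + x/8)
√((b(-138, -55 - V) - c(-2)) - 17478) = √(((-9 + 2*(-55 - 1*0))/(-138 + (-55 - 1*0)) - (-39/8 + (⅛)*(-2))) - 17478) = √(((-9 + 2*(-55 + 0))/(-138 + (-55 + 0)) - (-39/8 - ¼)) - 17478) = √(((-9 + 2*(-55))/(-138 - 55) - 1*(-41/8)) - 17478) = √(((-9 - 110)/(-193) + 41/8) - 17478) = √((-1/193*(-119) + 41/8) - 17478) = √((119/193 + 41/8) - 17478) = √(8865/1544 - 17478) = √(-26977167/1544) = 3*I*√1157020718/772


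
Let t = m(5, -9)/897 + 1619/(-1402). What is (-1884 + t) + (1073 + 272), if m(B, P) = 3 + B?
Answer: -679284193/1257594 ≈ -540.15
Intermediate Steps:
t = -1441027/1257594 (t = (3 + 5)/897 + 1619/(-1402) = 8*(1/897) + 1619*(-1/1402) = 8/897 - 1619/1402 = -1441027/1257594 ≈ -1.1459)
(-1884 + t) + (1073 + 272) = (-1884 - 1441027/1257594) + (1073 + 272) = -2370748123/1257594 + 1345 = -679284193/1257594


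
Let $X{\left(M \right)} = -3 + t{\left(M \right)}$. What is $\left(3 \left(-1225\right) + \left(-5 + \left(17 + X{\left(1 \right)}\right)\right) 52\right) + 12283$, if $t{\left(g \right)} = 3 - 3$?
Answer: $9076$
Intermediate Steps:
$t{\left(g \right)} = 0$ ($t{\left(g \right)} = 3 - 3 = 0$)
$X{\left(M \right)} = -3$ ($X{\left(M \right)} = -3 + 0 = -3$)
$\left(3 \left(-1225\right) + \left(-5 + \left(17 + X{\left(1 \right)}\right)\right) 52\right) + 12283 = \left(3 \left(-1225\right) + \left(-5 + \left(17 - 3\right)\right) 52\right) + 12283 = \left(-3675 + \left(-5 + 14\right) 52\right) + 12283 = \left(-3675 + 9 \cdot 52\right) + 12283 = \left(-3675 + 468\right) + 12283 = -3207 + 12283 = 9076$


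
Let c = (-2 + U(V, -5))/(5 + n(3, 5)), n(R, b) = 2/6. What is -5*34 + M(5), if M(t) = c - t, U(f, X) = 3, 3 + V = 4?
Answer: -2797/16 ≈ -174.81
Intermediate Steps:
V = 1 (V = -3 + 4 = 1)
n(R, b) = 1/3 (n(R, b) = 2*(1/6) = 1/3)
c = 3/16 (c = (-2 + 3)/(5 + 1/3) = 1/(16/3) = 1*(3/16) = 3/16 ≈ 0.18750)
M(t) = 3/16 - t
-5*34 + M(5) = -5*34 + (3/16 - 1*5) = -170 + (3/16 - 5) = -170 - 77/16 = -2797/16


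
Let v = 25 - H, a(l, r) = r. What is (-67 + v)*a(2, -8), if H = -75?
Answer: -264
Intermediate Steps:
v = 100 (v = 25 - 1*(-75) = 25 + 75 = 100)
(-67 + v)*a(2, -8) = (-67 + 100)*(-8) = 33*(-8) = -264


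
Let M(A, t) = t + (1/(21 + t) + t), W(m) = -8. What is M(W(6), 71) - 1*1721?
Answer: -145267/92 ≈ -1579.0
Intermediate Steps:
M(A, t) = 1/(21 + t) + 2*t (M(A, t) = t + (t + 1/(21 + t)) = 1/(21 + t) + 2*t)
M(W(6), 71) - 1*1721 = (1 + 2*71² + 42*71)/(21 + 71) - 1*1721 = (1 + 2*5041 + 2982)/92 - 1721 = (1 + 10082 + 2982)/92 - 1721 = (1/92)*13065 - 1721 = 13065/92 - 1721 = -145267/92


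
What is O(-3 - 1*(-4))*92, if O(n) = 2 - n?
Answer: 92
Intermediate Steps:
O(-3 - 1*(-4))*92 = (2 - (-3 - 1*(-4)))*92 = (2 - (-3 + 4))*92 = (2 - 1*1)*92 = (2 - 1)*92 = 1*92 = 92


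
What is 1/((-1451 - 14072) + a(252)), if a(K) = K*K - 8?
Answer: 1/47973 ≈ 2.0845e-5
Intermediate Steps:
a(K) = -8 + K² (a(K) = K² - 8 = -8 + K²)
1/((-1451 - 14072) + a(252)) = 1/((-1451 - 14072) + (-8 + 252²)) = 1/(-15523 + (-8 + 63504)) = 1/(-15523 + 63496) = 1/47973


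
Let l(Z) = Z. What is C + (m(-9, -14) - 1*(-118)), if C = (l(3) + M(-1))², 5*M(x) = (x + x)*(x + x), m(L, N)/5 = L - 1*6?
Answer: 1436/25 ≈ 57.440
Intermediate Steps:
m(L, N) = -30 + 5*L (m(L, N) = 5*(L - 1*6) = 5*(L - 6) = 5*(-6 + L) = -30 + 5*L)
M(x) = 4*x²/5 (M(x) = ((x + x)*(x + x))/5 = ((2*x)*(2*x))/5 = (4*x²)/5 = 4*x²/5)
C = 361/25 (C = (3 + (⅘)*(-1)²)² = (3 + (⅘)*1)² = (3 + ⅘)² = (19/5)² = 361/25 ≈ 14.440)
C + (m(-9, -14) - 1*(-118)) = 361/25 + ((-30 + 5*(-9)) - 1*(-118)) = 361/25 + ((-30 - 45) + 118) = 361/25 + (-75 + 118) = 361/25 + 43 = 1436/25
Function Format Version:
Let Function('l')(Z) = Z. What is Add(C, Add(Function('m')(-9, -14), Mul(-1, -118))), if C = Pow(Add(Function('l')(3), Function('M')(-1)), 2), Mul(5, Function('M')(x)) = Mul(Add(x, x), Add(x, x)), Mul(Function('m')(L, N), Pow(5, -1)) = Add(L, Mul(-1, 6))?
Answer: Rational(1436, 25) ≈ 57.440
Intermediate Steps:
Function('m')(L, N) = Add(-30, Mul(5, L)) (Function('m')(L, N) = Mul(5, Add(L, Mul(-1, 6))) = Mul(5, Add(L, -6)) = Mul(5, Add(-6, L)) = Add(-30, Mul(5, L)))
Function('M')(x) = Mul(Rational(4, 5), Pow(x, 2)) (Function('M')(x) = Mul(Rational(1, 5), Mul(Add(x, x), Add(x, x))) = Mul(Rational(1, 5), Mul(Mul(2, x), Mul(2, x))) = Mul(Rational(1, 5), Mul(4, Pow(x, 2))) = Mul(Rational(4, 5), Pow(x, 2)))
C = Rational(361, 25) (C = Pow(Add(3, Mul(Rational(4, 5), Pow(-1, 2))), 2) = Pow(Add(3, Mul(Rational(4, 5), 1)), 2) = Pow(Add(3, Rational(4, 5)), 2) = Pow(Rational(19, 5), 2) = Rational(361, 25) ≈ 14.440)
Add(C, Add(Function('m')(-9, -14), Mul(-1, -118))) = Add(Rational(361, 25), Add(Add(-30, Mul(5, -9)), Mul(-1, -118))) = Add(Rational(361, 25), Add(Add(-30, -45), 118)) = Add(Rational(361, 25), Add(-75, 118)) = Add(Rational(361, 25), 43) = Rational(1436, 25)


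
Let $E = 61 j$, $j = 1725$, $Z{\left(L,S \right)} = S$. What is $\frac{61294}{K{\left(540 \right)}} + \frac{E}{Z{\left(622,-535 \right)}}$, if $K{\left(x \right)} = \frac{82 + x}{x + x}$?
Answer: $\frac{3535022325}{33277} \approx 1.0623 \cdot 10^{5}$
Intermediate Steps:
$K{\left(x \right)} = \frac{82 + x}{2 x}$
$E = 105225$ ($E = 61 \cdot 1725 = 105225$)
$\frac{61294}{K{\left(540 \right)}} + \frac{E}{Z{\left(622,-535 \right)}} = \frac{61294}{\frac{1}{2} \cdot \frac{1}{540} \left(82 + 540\right)} + \frac{105225}{-535} = \frac{61294}{\frac{1}{2} \cdot \frac{1}{540} \cdot 622} + 105225 \left(- \frac{1}{535}\right) = \frac{61294}{\frac{311}{540}} - \frac{21045}{107} = 61294 \cdot \frac{540}{311} - \frac{21045}{107} = \frac{33098760}{311} - \frac{21045}{107} = \frac{3535022325}{33277}$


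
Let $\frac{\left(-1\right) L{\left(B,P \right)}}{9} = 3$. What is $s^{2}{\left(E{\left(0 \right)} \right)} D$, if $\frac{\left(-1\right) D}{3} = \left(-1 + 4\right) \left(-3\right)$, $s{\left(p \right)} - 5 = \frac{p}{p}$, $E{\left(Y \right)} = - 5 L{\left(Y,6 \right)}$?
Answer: $972$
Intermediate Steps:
$L{\left(B,P \right)} = -27$ ($L{\left(B,P \right)} = \left(-9\right) 3 = -27$)
$E{\left(Y \right)} = 135$ ($E{\left(Y \right)} = \left(-5\right) \left(-27\right) = 135$)
$s{\left(p \right)} = 6$ ($s{\left(p \right)} = 5 + \frac{p}{p} = 5 + 1 = 6$)
$D = 27$ ($D = - 3 \left(-1 + 4\right) \left(-3\right) = - 3 \cdot 3 \left(-3\right) = \left(-3\right) \left(-9\right) = 27$)
$s^{2}{\left(E{\left(0 \right)} \right)} D = 6^{2} \cdot 27 = 36 \cdot 27 = 972$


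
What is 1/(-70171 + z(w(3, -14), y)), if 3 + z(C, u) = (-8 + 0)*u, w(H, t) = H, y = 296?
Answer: -1/72542 ≈ -1.3785e-5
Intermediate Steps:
z(C, u) = -3 - 8*u (z(C, u) = -3 + (-8 + 0)*u = -3 - 8*u)
1/(-70171 + z(w(3, -14), y)) = 1/(-70171 + (-3 - 8*296)) = 1/(-70171 + (-3 - 2368)) = 1/(-70171 - 2371) = 1/(-72542) = -1/72542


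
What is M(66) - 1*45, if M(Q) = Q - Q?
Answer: -45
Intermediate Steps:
M(Q) = 0
M(66) - 1*45 = 0 - 1*45 = 0 - 45 = -45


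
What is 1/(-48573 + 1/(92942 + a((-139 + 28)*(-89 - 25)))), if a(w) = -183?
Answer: -92759/4505582906 ≈ -2.0588e-5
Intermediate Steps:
1/(-48573 + 1/(92942 + a((-139 + 28)*(-89 - 25)))) = 1/(-48573 + 1/(92942 - 183)) = 1/(-48573 + 1/92759) = 1/(-4505582906/92759) = -92759/4505582906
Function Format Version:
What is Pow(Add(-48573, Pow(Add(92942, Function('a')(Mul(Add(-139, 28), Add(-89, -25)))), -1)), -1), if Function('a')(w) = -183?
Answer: Rational(-92759, 4505582906) ≈ -2.0588e-5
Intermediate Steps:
Pow(Add(-48573, Pow(Add(92942, Function('a')(Mul(Add(-139, 28), Add(-89, -25)))), -1)), -1) = Pow(Add(-48573, Pow(Add(92942, -183), -1)), -1) = Pow(Add(-48573, Pow(92759, -1)), -1) = Pow(Add(-48573, Rational(1, 92759)), -1) = Pow(Rational(-4505582906, 92759), -1) = Rational(-92759, 4505582906)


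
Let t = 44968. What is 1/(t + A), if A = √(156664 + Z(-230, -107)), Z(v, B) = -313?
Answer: 44968/2021964673 - √156351/2021964673 ≈ 2.2044e-5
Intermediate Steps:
A = √156351 (A = √(156664 - 313) = √156351 ≈ 395.41)
1/(t + A) = 1/(44968 + √156351)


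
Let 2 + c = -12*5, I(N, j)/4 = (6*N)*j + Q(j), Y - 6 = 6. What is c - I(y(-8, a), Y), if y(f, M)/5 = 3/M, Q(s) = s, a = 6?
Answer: -830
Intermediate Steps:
y(f, M) = 15/M (y(f, M) = 5*(3/M) = 15/M)
Y = 12 (Y = 6 + 6 = 12)
I(N, j) = 4*j + 24*N*j (I(N, j) = 4*((6*N)*j + j) = 4*(6*N*j + j) = 4*(j + 6*N*j) = 4*j + 24*N*j)
c = -62 (c = -2 - 12*5 = -2 - 60 = -62)
c - I(y(-8, a), Y) = -62 - 4*12*(1 + 6*(15/6)) = -62 - 4*12*(1 + 6*(15*(⅙))) = -62 - 4*12*(1 + 6*(5/2)) = -62 - 4*12*(1 + 15) = -62 - 4*12*16 = -62 - 1*768 = -62 - 768 = -830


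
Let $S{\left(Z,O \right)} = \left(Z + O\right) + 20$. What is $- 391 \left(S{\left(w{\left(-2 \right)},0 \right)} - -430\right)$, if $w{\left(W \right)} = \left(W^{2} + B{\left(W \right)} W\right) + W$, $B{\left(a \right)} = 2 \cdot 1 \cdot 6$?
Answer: $-167348$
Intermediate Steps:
$B{\left(a \right)} = 12$ ($B{\left(a \right)} = 2 \cdot 6 = 12$)
$w{\left(W \right)} = W^{2} + 13 W$ ($w{\left(W \right)} = \left(W^{2} + 12 W\right) + W = W^{2} + 13 W$)
$S{\left(Z,O \right)} = 20 + O + Z$ ($S{\left(Z,O \right)} = \left(O + Z\right) + 20 = 20 + O + Z$)
$- 391 \left(S{\left(w{\left(-2 \right)},0 \right)} - -430\right) = - 391 \left(\left(20 + 0 - 2 \left(13 - 2\right)\right) - -430\right) = - 391 \left(\left(20 + 0 - 22\right) + 430\right) = - 391 \left(-2 + 430\right) = \left(-391\right) 428 = -167348$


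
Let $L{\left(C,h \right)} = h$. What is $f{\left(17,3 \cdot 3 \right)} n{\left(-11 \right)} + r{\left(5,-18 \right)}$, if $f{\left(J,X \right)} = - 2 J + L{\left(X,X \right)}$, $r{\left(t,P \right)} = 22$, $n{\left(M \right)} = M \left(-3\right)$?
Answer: $-803$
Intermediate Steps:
$n{\left(M \right)} = - 3 M$
$f{\left(J,X \right)} = X - 2 J$ ($f{\left(J,X \right)} = - 2 J + X = X - 2 J$)
$f{\left(17,3 \cdot 3 \right)} n{\left(-11 \right)} + r{\left(5,-18 \right)} = \left(3 \cdot 3 - 34\right) \left(\left(-3\right) \left(-11\right)\right) + 22 = \left(9 - 34\right) 33 + 22 = \left(-25\right) 33 + 22 = -825 + 22 = -803$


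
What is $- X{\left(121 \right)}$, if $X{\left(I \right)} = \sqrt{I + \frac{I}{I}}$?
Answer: $- \sqrt{122} \approx -11.045$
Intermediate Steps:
$X{\left(I \right)} = \sqrt{1 + I}$ ($X{\left(I \right)} = \sqrt{I + 1} = \sqrt{1 + I}$)
$- X{\left(121 \right)} = - \sqrt{1 + 121} = - \sqrt{122}$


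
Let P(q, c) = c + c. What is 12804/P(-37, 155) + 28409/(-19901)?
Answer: 123002807/3084655 ≈ 39.876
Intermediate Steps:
P(q, c) = 2*c
12804/P(-37, 155) + 28409/(-19901) = 12804/((2*155)) + 28409/(-19901) = 12804/310 + 28409*(-1/19901) = 12804*(1/310) - 28409/19901 = 6402/155 - 28409/19901 = 123002807/3084655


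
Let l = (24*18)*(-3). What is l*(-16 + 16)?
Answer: 0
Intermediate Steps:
l = -1296 (l = 432*(-3) = -1296)
l*(-16 + 16) = -1296*(-16 + 16) = -1296*0 = 0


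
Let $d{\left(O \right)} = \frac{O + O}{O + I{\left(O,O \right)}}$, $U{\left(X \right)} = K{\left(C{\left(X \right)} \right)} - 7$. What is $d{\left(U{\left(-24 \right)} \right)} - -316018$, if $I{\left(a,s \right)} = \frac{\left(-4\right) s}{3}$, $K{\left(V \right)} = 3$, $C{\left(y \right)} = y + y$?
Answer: $316012$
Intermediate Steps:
$C{\left(y \right)} = 2 y$
$I{\left(a,s \right)} = - \frac{4 s}{3}$ ($I{\left(a,s \right)} = - 4 s \frac{1}{3} = - \frac{4 s}{3}$)
$U{\left(X \right)} = -4$ ($U{\left(X \right)} = 3 - 7 = -4$)
$d{\left(O \right)} = -6$ ($d{\left(O \right)} = \frac{O + O}{O - \frac{4 O}{3}} = \frac{2 O}{\left(- \frac{1}{3}\right) O} = 2 O \left(- \frac{3}{O}\right) = -6$)
$d{\left(U{\left(-24 \right)} \right)} - -316018 = -6 - -316018 = -6 + 316018 = 316012$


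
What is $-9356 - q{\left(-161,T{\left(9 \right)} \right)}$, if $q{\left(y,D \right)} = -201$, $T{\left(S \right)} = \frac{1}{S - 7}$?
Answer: $-9155$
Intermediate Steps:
$T{\left(S \right)} = \frac{1}{-7 + S}$
$-9356 - q{\left(-161,T{\left(9 \right)} \right)} = -9356 - -201 = -9356 + 201 = -9155$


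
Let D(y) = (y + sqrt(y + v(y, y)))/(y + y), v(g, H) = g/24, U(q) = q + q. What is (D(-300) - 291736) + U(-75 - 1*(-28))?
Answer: -583659/2 - I*sqrt(2)/48 ≈ -2.9183e+5 - 0.029463*I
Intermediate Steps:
U(q) = 2*q
v(g, H) = g/24 (v(g, H) = g*(1/24) = g/24)
D(y) = (y + 5*sqrt(6)*sqrt(y)/12)/(2*y) (D(y) = (y + sqrt(y + y/24))/(y + y) = (y + sqrt(25*y/24))/((2*y)) = (y + 5*sqrt(6)*sqrt(y)/12)*(1/(2*y)) = (y + 5*sqrt(6)*sqrt(y)/12)/(2*y))
(D(-300) - 291736) + U(-75 - 1*(-28)) = ((1/2 + 5*sqrt(6)/(24*sqrt(-300))) - 291736) + 2*(-75 - 1*(-28)) = ((1/2 + 5*sqrt(6)*(-I*sqrt(3)/30)/24) - 291736) + 2*(-75 + 28) = ((1/2 - I*sqrt(2)/48) - 291736) + 2*(-47) = (-583471/2 - I*sqrt(2)/48) - 94 = -583659/2 - I*sqrt(2)/48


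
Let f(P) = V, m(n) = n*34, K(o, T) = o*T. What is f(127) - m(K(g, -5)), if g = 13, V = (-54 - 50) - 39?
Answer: 2067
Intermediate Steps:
V = -143 (V = -104 - 39 = -143)
K(o, T) = T*o
m(n) = 34*n
f(P) = -143
f(127) - m(K(g, -5)) = -143 - 34*(-5*13) = -143 - 34*(-65) = -143 - 1*(-2210) = -143 + 2210 = 2067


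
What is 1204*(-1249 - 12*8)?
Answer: -1619380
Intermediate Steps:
1204*(-1249 - 12*8) = 1204*(-1249 - 96) = 1204*(-1345) = -1619380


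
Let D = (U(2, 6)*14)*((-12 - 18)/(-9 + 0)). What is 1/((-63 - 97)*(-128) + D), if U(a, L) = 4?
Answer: 3/62000 ≈ 4.8387e-5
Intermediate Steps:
D = 560/3 (D = (4*14)*((-12 - 18)/(-9 + 0)) = 56*(-30/(-9)) = 56*(-30*(-1/9)) = 56*(10/3) = 560/3 ≈ 186.67)
1/((-63 - 97)*(-128) + D) = 1/((-63 - 97)*(-128) + 560/3) = 1/(-160*(-128) + 560/3) = 1/(20480 + 560/3) = 1/(62000/3) = 3/62000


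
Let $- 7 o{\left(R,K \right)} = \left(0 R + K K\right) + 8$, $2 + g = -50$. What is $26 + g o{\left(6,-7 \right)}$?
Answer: $\frac{3146}{7} \approx 449.43$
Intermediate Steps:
$g = -52$ ($g = -2 - 50 = -52$)
$o{\left(R,K \right)} = - \frac{8}{7} - \frac{K^{2}}{7}$ ($o{\left(R,K \right)} = - \frac{\left(0 R + K K\right) + 8}{7} = - \frac{\left(0 + K^{2}\right) + 8}{7} = - \frac{K^{2} + 8}{7} = - \frac{8 + K^{2}}{7} = - \frac{8}{7} - \frac{K^{2}}{7}$)
$26 + g o{\left(6,-7 \right)} = 26 - 52 \left(- \frac{8}{7} - \frac{\left(-7\right)^{2}}{7}\right) = 26 - 52 \left(- \frac{8}{7} - 7\right) = 26 - - \frac{2964}{7} = 26 + \frac{2964}{7} = \frac{3146}{7}$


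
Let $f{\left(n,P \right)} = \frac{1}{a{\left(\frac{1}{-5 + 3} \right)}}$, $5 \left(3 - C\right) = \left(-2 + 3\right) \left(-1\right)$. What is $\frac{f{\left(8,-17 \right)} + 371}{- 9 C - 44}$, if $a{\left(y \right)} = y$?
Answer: $- \frac{1845}{364} \approx -5.0687$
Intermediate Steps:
$C = \frac{16}{5}$ ($C = 3 - \frac{\left(-2 + 3\right) \left(-1\right)}{5} = 3 - \frac{1 \left(-1\right)}{5} = 3 - - \frac{1}{5} = 3 + \frac{1}{5} = \frac{16}{5} \approx 3.2$)
$f{\left(n,P \right)} = -2$ ($f{\left(n,P \right)} = \frac{1}{\frac{1}{-5 + 3}} = \frac{1}{\frac{1}{-2}} = \frac{1}{- \frac{1}{2}} = -2$)
$\frac{f{\left(8,-17 \right)} + 371}{- 9 C - 44} = \frac{-2 + 371}{\left(-9\right) \frac{16}{5} - 44} = \frac{369}{- \frac{144}{5} - 44} = \frac{369}{- \frac{364}{5}} = 369 \left(- \frac{5}{364}\right) = - \frac{1845}{364}$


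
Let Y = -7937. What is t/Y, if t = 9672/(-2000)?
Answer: 1209/1984250 ≈ 0.00060930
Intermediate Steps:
t = -1209/250 (t = 9672*(-1/2000) = -1209/250 ≈ -4.8360)
t/Y = -1209/250/(-7937) = -1209/250*(-1/7937) = 1209/1984250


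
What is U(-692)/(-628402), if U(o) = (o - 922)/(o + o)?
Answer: -807/434854184 ≈ -1.8558e-6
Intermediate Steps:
U(o) = (-922 + o)/(2*o) (U(o) = (-922 + o)/((2*o)) = (-922 + o)*(1/(2*o)) = (-922 + o)/(2*o))
U(-692)/(-628402) = ((½)*(-922 - 692)/(-692))/(-628402) = ((½)*(-1/692)*(-1614))*(-1/628402) = (807/692)*(-1/628402) = -807/434854184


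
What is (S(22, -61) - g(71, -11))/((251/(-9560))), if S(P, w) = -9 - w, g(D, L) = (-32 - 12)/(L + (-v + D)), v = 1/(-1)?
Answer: -30744960/15311 ≈ -2008.0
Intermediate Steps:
v = -1
g(D, L) = -44/(1 + D + L) (g(D, L) = (-32 - 12)/(L + (-1*(-1) + D)) = -44/(L + (1 + D)) = -44/(1 + D + L))
(S(22, -61) - g(71, -11))/((251/(-9560))) = ((-9 - 1*(-61)) - (-44)/(1 + 71 - 11))/((251/(-9560))) = ((-9 + 61) - (-44)/61)/((251*(-1/9560))) = (52 - (-44)/61)/(-251/9560) = (52 - 1*(-44/61))*(-9560/251) = (52 + 44/61)*(-9560/251) = (3216/61)*(-9560/251) = -30744960/15311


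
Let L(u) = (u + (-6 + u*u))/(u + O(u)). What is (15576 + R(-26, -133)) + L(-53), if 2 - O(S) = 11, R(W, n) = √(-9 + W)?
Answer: 481481/31 + I*√35 ≈ 15532.0 + 5.9161*I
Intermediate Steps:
O(S) = -9 (O(S) = 2 - 1*11 = 2 - 11 = -9)
L(u) = (-6 + u + u²)/(-9 + u) (L(u) = (u + (-6 + u*u))/(u - 9) = (u + (-6 + u²))/(-9 + u) = (-6 + u + u²)/(-9 + u))
(15576 + R(-26, -133)) + L(-53) = (15576 + √(-9 - 26)) + (-6 - 53 + (-53)²)/(-9 - 53) = (15576 + √(-35)) + (-6 - 53 + 2809)/(-62) = (15576 + I*√35) - 1/62*2750 = (15576 + I*√35) - 1375/31 = 481481/31 + I*√35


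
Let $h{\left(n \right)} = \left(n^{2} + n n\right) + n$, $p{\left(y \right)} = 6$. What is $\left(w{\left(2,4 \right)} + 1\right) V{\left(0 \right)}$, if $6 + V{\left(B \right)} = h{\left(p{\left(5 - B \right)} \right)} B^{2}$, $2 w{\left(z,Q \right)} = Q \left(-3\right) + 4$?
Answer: $18$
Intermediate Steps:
$h{\left(n \right)} = n + 2 n^{2}$ ($h{\left(n \right)} = \left(n^{2} + n^{2}\right) + n = 2 n^{2} + n = n + 2 n^{2}$)
$w{\left(z,Q \right)} = 2 - \frac{3 Q}{2}$ ($w{\left(z,Q \right)} = \frac{Q \left(-3\right) + 4}{2} = \frac{- 3 Q + 4}{2} = \frac{4 - 3 Q}{2} = 2 - \frac{3 Q}{2}$)
$V{\left(B \right)} = -6 + 78 B^{2}$ ($V{\left(B \right)} = -6 + 6 \left(1 + 2 \cdot 6\right) B^{2} = -6 + 6 \left(1 + 12\right) B^{2} = -6 + 6 \cdot 13 B^{2} = -6 + 78 B^{2}$)
$\left(w{\left(2,4 \right)} + 1\right) V{\left(0 \right)} = \left(\left(2 - 6\right) + 1\right) \left(-6 + 78 \cdot 0^{2}\right) = \left(\left(2 - 6\right) + 1\right) \left(-6 + 78 \cdot 0\right) = \left(-4 + 1\right) \left(-6 + 0\right) = \left(-3\right) \left(-6\right) = 18$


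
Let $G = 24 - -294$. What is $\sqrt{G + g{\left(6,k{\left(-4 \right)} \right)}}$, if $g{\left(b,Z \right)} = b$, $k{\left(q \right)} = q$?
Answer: $18$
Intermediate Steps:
$G = 318$ ($G = 24 + 294 = 318$)
$\sqrt{G + g{\left(6,k{\left(-4 \right)} \right)}} = \sqrt{318 + 6} = \sqrt{324} = 18$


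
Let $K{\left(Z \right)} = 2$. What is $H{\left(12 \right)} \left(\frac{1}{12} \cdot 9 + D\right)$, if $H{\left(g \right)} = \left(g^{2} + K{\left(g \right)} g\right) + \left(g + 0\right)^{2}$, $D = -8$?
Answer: $-2262$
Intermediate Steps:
$H{\left(g \right)} = 2 g + 2 g^{2}$ ($H{\left(g \right)} = \left(g^{2} + 2 g\right) + \left(g + 0\right)^{2} = \left(g^{2} + 2 g\right) + g^{2} = 2 g + 2 g^{2}$)
$H{\left(12 \right)} \left(\frac{1}{12} \cdot 9 + D\right) = 2 \cdot 12 \left(1 + 12\right) \left(\frac{1}{12} \cdot 9 - 8\right) = 2 \cdot 12 \cdot 13 \left(\frac{1}{12} \cdot 9 - 8\right) = 312 \left(\frac{3}{4} - 8\right) = 312 \left(- \frac{29}{4}\right) = -2262$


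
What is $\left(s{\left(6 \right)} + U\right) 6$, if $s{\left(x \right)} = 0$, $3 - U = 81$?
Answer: $-468$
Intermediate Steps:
$U = -78$ ($U = 3 - 81 = -78$)
$\left(s{\left(6 \right)} + U\right) 6 = \left(0 - 78\right) 6 = \left(-78\right) 6 = -468$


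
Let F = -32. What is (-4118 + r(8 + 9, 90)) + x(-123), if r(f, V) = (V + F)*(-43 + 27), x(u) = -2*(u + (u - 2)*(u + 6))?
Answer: -34050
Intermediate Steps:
x(u) = -2*u - 2*(-2 + u)*(6 + u) (x(u) = -2*(u + (-2 + u)*(6 + u)) = -2*u - 2*(-2 + u)*(6 + u))
r(f, V) = 512 - 16*V (r(f, V) = (V - 32)*(-43 + 27) = (-32 + V)*(-16) = 512 - 16*V)
(-4118 + r(8 + 9, 90)) + x(-123) = (-4118 + (512 - 16*90)) + (24 - 10*(-123) - 2*(-123)²) = (-4118 + (512 - 1440)) + (24 + 1230 - 2*15129) = (-4118 - 928) + (24 + 1230 - 30258) = -5046 - 29004 = -34050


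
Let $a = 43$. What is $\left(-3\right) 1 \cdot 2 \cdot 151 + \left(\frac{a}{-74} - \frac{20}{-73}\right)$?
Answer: $- \frac{4895871}{5402} \approx -906.31$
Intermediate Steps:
$\left(-3\right) 1 \cdot 2 \cdot 151 + \left(\frac{a}{-74} - \frac{20}{-73}\right) = \left(-3\right) 1 \cdot 2 \cdot 151 + \left(\frac{43}{-74} - \frac{20}{-73}\right) = \left(-3\right) 2 \cdot 151 + \left(43 \left(- \frac{1}{74}\right) - - \frac{20}{73}\right) = \left(-6\right) 151 + \left(- \frac{43}{74} + \frac{20}{73}\right) = -906 - \frac{1659}{5402} = - \frac{4895871}{5402}$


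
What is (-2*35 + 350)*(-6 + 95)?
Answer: 24920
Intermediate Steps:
(-2*35 + 350)*(-6 + 95) = (-70 + 350)*89 = 280*89 = 24920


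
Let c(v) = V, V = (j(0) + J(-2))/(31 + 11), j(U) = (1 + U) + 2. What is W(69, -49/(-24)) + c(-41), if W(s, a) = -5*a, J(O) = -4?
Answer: -573/56 ≈ -10.232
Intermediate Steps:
j(U) = 3 + U
V = -1/42 (V = ((3 + 0) - 4)/(31 + 11) = (3 - 4)/42 = -1*1/42 = -1/42 ≈ -0.023810)
c(v) = -1/42
W(69, -49/(-24)) + c(-41) = -(-245)/(-24) - 1/42 = -(-245)*(-1)/24 - 1/42 = -5*49/24 - 1/42 = -245/24 - 1/42 = -573/56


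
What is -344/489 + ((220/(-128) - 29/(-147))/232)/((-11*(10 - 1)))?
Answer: -12387588865/17610759936 ≈ -0.70341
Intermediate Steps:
-344/489 + ((220/(-128) - 29/(-147))/232)/((-11*(10 - 1))) = -344*1/489 + ((220*(-1/128) - 29*(-1/147))*(1/232))/((-11*9)) = -344/489 + ((-55/32 + 29/147)*(1/232))/(-99) = -344/489 - 7157/4704*1/232*(-1/99) = -344/489 - 7157/1091328*(-1/99) = -344/489 + 7157/108041472 = -12387588865/17610759936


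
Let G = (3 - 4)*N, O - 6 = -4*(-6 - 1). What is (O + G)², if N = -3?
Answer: 1369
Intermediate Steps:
O = 34 (O = 6 - 4*(-6 - 1) = 6 - 4*(-7) = 6 + 28 = 34)
G = 3 (G = (3 - 4)*(-3) = -1*(-3) = 3)
(O + G)² = (34 + 3)² = 37² = 1369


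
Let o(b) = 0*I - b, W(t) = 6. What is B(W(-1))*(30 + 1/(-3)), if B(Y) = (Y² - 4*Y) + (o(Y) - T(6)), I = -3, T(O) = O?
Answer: 0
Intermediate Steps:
o(b) = -b (o(b) = 0*(-3) - b = 0 - b = -b)
B(Y) = -6 + Y² - 5*Y (B(Y) = (Y² - 4*Y) + (-Y - 1*6) = (Y² - 4*Y) + (-Y - 6) = (Y² - 4*Y) + (-6 - Y) = -6 + Y² - 5*Y)
B(W(-1))*(30 + 1/(-3)) = (-6 + 6² - 5*6)*(30 + 1/(-3)) = (-6 + 36 - 30)*(30 - ⅓) = 0*(89/3) = 0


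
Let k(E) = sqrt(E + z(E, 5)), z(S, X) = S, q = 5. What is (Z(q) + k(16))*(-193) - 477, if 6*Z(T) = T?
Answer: -3827/6 - 772*sqrt(2) ≈ -1729.6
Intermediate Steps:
k(E) = sqrt(2)*sqrt(E) (k(E) = sqrt(E + E) = sqrt(2*E) = sqrt(2)*sqrt(E))
Z(T) = T/6
(Z(q) + k(16))*(-193) - 477 = ((1/6)*5 + sqrt(2)*sqrt(16))*(-193) - 477 = (5/6 + sqrt(2)*4)*(-193) - 477 = (5/6 + 4*sqrt(2))*(-193) - 477 = (-965/6 - 772*sqrt(2)) - 477 = -3827/6 - 772*sqrt(2)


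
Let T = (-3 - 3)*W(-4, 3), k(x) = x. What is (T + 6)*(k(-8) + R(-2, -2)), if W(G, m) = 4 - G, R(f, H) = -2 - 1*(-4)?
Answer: 252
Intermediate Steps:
R(f, H) = 2 (R(f, H) = -2 + 4 = 2)
T = -48 (T = (-3 - 3)*(4 - 1*(-4)) = -6*(4 + 4) = -6*8 = -48)
(T + 6)*(k(-8) + R(-2, -2)) = (-48 + 6)*(-8 + 2) = -42*(-6) = 252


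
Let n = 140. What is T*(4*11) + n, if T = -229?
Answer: -9936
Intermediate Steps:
T*(4*11) + n = -916*11 + 140 = -229*44 + 140 = -10076 + 140 = -9936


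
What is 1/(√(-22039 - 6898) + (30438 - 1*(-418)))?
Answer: 1624/50111667 - I*√28937/952121673 ≈ 3.2408e-5 - 1.7866e-7*I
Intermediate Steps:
1/(√(-22039 - 6898) + (30438 - 1*(-418))) = 1/(√(-28937) + (30438 + 418)) = 1/(I*√28937 + 30856) = 1/(30856 + I*√28937)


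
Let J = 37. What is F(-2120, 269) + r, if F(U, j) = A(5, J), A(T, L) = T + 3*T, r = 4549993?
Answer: 4550013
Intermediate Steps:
A(T, L) = 4*T
F(U, j) = 20 (F(U, j) = 4*5 = 20)
F(-2120, 269) + r = 20 + 4549993 = 4550013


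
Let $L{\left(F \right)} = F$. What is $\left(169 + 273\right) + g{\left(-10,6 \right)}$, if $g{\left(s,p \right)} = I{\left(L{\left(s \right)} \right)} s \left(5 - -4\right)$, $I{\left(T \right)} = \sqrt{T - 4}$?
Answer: $442 - 90 i \sqrt{14} \approx 442.0 - 336.75 i$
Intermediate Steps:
$I{\left(T \right)} = \sqrt{-4 + T}$
$g{\left(s,p \right)} = 9 s \sqrt{-4 + s}$ ($g{\left(s,p \right)} = \sqrt{-4 + s} s \left(5 - -4\right) = s \sqrt{-4 + s} \left(5 + 4\right) = s \sqrt{-4 + s} 9 = 9 s \sqrt{-4 + s}$)
$\left(169 + 273\right) + g{\left(-10,6 \right)} = \left(169 + 273\right) + 9 \left(-10\right) \sqrt{-4 - 10} = 442 + 9 \left(-10\right) \sqrt{-14} = 442 + 9 \left(-10\right) i \sqrt{14} = 442 - 90 i \sqrt{14}$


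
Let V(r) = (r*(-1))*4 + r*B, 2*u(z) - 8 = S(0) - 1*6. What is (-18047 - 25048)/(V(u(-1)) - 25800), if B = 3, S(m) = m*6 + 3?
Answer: 17238/10321 ≈ 1.6702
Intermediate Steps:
S(m) = 3 + 6*m (S(m) = 6*m + 3 = 3 + 6*m)
u(z) = 5/2 (u(z) = 4 + ((3 + 6*0) - 1*6)/2 = 4 + ((3 + 0) - 6)/2 = 4 + (3 - 6)/2 = 4 + (1/2)*(-3) = 4 - 3/2 = 5/2)
V(r) = -r (V(r) = (r*(-1))*4 + r*3 = -r*4 + 3*r = -4*r + 3*r = -r)
(-18047 - 25048)/(V(u(-1)) - 25800) = (-18047 - 25048)/(-1*5/2 - 25800) = -43095/(-5/2 - 25800) = -43095/(-51605/2) = -43095*(-2/51605) = 17238/10321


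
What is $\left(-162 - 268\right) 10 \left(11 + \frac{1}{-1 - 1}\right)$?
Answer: $-45150$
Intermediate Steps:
$\left(-162 - 268\right) 10 \left(11 + \frac{1}{-1 - 1}\right) = - 430 \cdot 10 \left(11 + \frac{1}{-2}\right) = - 430 \cdot 10 \left(11 - \frac{1}{2}\right) = - 430 \cdot 10 \cdot \frac{21}{2} = \left(-430\right) 105 = -45150$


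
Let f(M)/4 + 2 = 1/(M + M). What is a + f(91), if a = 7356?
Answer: 668670/91 ≈ 7348.0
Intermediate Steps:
f(M) = -8 + 2/M (f(M) = -8 + 4/(M + M) = -8 + 4/((2*M)) = -8 + 4*(1/(2*M)) = -8 + 2/M)
a + f(91) = 7356 + (-8 + 2/91) = 7356 - 726/91 = 668670/91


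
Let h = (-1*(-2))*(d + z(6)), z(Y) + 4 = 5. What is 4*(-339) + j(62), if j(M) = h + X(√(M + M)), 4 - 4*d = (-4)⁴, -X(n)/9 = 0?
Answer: -1480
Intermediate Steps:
z(Y) = 1 (z(Y) = -4 + 5 = 1)
X(n) = 0 (X(n) = -9*0 = 0)
d = -63 (d = 1 - ¼*(-4)⁴ = 1 - ¼*256 = 1 - 64 = -63)
h = -124 (h = (-1*(-2))*(-63 + 1) = 2*(-62) = -124)
j(M) = -124 (j(M) = -124 + 0 = -124)
4*(-339) + j(62) = 4*(-339) - 124 = -1356 - 124 = -1480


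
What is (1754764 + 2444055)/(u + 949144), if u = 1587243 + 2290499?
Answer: 4198819/4826886 ≈ 0.86988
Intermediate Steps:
u = 3877742
(1754764 + 2444055)/(u + 949144) = (1754764 + 2444055)/(3877742 + 949144) = 4198819/4826886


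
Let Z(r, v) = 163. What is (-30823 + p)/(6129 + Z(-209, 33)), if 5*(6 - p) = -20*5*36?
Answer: -30097/6292 ≈ -4.7834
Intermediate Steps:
p = 726 (p = 6 - (-20*5)*36/5 = 6 - (-20)*36 = 6 - 1/5*(-3600) = 6 + 720 = 726)
(-30823 + p)/(6129 + Z(-209, 33)) = (-30823 + 726)/(6129 + 163) = -30097/6292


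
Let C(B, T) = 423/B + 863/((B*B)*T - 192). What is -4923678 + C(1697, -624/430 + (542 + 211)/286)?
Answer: -1748332251500982271651/355086652722039 ≈ -4.9237e+6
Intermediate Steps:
C(B, T) = 423/B + 863/(-192 + T*B²) (C(B, T) = 423/B + 863/(B²*T - 192) = 423/B + 863/(T*B² - 192) = 423/B + 863/(-192 + T*B²))
-4923678 + C(1697, -624/430 + (542 + 211)/286) = -4923678 + (-81216 + 863*1697 + 423*(-624/430 + (542 + 211)/286)*1697²)/(1697*(-192 + (-624/430 + (542 + 211)/286)*1697²)) = -4923678 + (-81216 + 1464511 + 423*(-624*1/430 + 753*(1/286))*2879809)/(1697*(-192 + (-624*1/430 + 753*(1/286))*2879809)) = -4923678 + (-81216 + 1464511 + 423*(-312/215 + 753/286)*2879809)/(1697*(-192 + (-312/215 + 753/286)*2879809)) = -4923678 + (-81216 + 1464511 + 423*(72663/61490)*2879809)/(1697*(-192 + (72663/61490)*2879809)) = -4923678 + (-81216 + 1464511 + 88515102458241/61490)/(1697*(-192 + 209255561367/61490)) = -4923678 + (1/1697)*(88600161267791/61490)/(209243755287/61490) = -4923678 + (1/1697)*(61490/209243755287)*(88600161267791/61490) = -4923678 + 88600161267791/355086652722039 = -1748332251500982271651/355086652722039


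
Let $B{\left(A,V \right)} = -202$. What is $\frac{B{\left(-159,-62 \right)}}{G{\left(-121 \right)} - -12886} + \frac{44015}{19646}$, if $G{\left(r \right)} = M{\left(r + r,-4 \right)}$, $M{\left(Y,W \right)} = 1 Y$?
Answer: $\frac{69069646}{31050503} \approx 2.2244$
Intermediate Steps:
$M{\left(Y,W \right)} = Y$
$G{\left(r \right)} = 2 r$ ($G{\left(r \right)} = r + r = 2 r$)
$\frac{B{\left(-159,-62 \right)}}{G{\left(-121 \right)} - -12886} + \frac{44015}{19646} = - \frac{202}{2 \left(-121\right) - -12886} + \frac{44015}{19646} = - \frac{202}{-242 + 12886} + 44015 \cdot \frac{1}{19646} = - \frac{202}{12644} + \frac{44015}{19646} = \left(-202\right) \frac{1}{12644} + \frac{44015}{19646} = - \frac{101}{6322} + \frac{44015}{19646} = \frac{69069646}{31050503}$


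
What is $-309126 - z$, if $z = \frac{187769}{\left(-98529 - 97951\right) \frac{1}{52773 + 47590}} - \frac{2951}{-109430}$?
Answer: $- \frac{458424392713267}{2150080640} \approx -2.1321 \cdot 10^{5}$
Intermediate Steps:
$z = - \frac{206221435207373}{2150080640}$ ($z = \frac{187769}{\left(-196480\right) \frac{1}{100363}} - - \frac{2951}{109430} = \frac{187769}{\left(-196480\right) \frac{1}{100363}} + \frac{2951}{109430} = \frac{187769}{- \frac{196480}{100363}} + \frac{2951}{109430} = 187769 \left(- \frac{100363}{196480}\right) + \frac{2951}{109430} = - \frac{18845060147}{196480} + \frac{2951}{109430} = - \frac{206221435207373}{2150080640} \approx -95913.0$)
$-309126 - z = -309126 - - \frac{206221435207373}{2150080640} = -309126 + \frac{206221435207373}{2150080640} = - \frac{458424392713267}{2150080640}$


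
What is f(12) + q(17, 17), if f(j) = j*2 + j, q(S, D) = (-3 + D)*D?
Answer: 274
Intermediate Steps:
q(S, D) = D*(-3 + D)
f(j) = 3*j (f(j) = 2*j + j = 3*j)
f(12) + q(17, 17) = 3*12 + 17*(-3 + 17) = 36 + 17*14 = 36 + 238 = 274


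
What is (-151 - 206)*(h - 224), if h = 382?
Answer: -56406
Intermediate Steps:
(-151 - 206)*(h - 224) = (-151 - 206)*(382 - 224) = -357*158 = -56406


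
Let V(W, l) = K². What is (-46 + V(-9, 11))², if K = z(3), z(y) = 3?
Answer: 1369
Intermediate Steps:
K = 3
V(W, l) = 9 (V(W, l) = 3² = 9)
(-46 + V(-9, 11))² = (-46 + 9)² = (-37)² = 1369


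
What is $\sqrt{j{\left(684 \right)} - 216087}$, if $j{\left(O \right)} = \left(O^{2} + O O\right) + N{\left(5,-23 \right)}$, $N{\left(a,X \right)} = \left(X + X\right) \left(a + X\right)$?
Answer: $\sqrt{720453} \approx 848.79$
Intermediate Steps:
$N{\left(a,X \right)} = 2 X \left(X + a\right)$
$j{\left(O \right)} = 828 + 2 O^{2}$ ($j{\left(O \right)} = \left(O^{2} + O O\right) + 2 \left(-23\right) \left(-23 + 5\right) = \left(O^{2} + O^{2}\right) + 2 \left(-23\right) \left(-18\right) = 2 O^{2} + 828 = 828 + 2 O^{2}$)
$\sqrt{j{\left(684 \right)} - 216087} = \sqrt{\left(828 + 2 \cdot 684^{2}\right) - 216087} = \sqrt{\left(828 + 2 \cdot 467856\right) - 216087} = \sqrt{\left(828 + 935712\right) - 216087} = \sqrt{936540 - 216087} = \sqrt{720453}$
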